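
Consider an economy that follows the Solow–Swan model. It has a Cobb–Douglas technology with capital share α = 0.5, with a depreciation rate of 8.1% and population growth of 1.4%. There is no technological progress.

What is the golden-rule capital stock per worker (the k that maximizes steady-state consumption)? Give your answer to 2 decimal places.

k_gold ≈ 27.70

The golden rule sets f'(k) = n + δ, i.e. α·k^(α−1) = n + δ.
So k^(1−α) = α / (n + δ) = 0.5 / 0.095 = 5.2632.
k_gold = 5.2632^(1/0.5) ≈ 27.7013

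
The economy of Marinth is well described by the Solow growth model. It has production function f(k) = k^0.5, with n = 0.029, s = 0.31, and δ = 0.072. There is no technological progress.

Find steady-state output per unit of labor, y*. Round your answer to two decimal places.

y* ≈ 3.07

At the steady state, Δk = 0, so s·k^α = (n + δ)·k.
Rearranging, k^(1−α) = s / (n + δ).
k^0.5 = 0.31 / (0.029 + 0.072) = 0.31 / 0.101 = 3.0693
k* = 3.0693^(1/0.5) ≈ 9.4206
y* = (k*)^α = 9.4206^0.5 ≈ 3.0693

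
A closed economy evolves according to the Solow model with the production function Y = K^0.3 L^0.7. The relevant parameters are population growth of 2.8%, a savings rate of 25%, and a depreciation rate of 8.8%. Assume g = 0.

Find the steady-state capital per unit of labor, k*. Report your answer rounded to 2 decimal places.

At the steady state, Δk = 0, so s·k^α = (n + δ)·k.
Rearranging, k^(1−α) = s / (n + δ).
k^0.7 = 0.25 / (0.028 + 0.088) = 0.25 / 0.116 = 2.1552
k* = 2.1552^(1/0.7) ≈ 2.9951

k* ≈ 3.00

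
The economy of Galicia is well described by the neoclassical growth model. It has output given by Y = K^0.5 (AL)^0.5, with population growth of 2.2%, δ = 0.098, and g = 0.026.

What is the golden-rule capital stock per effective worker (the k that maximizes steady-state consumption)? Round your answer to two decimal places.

The golden rule sets f'(k) = n + g + δ, i.e. α·k^(α−1) = n + g + δ.
So k^(1−α) = α / (n + g + δ) = 0.5 / 0.146 = 3.4247.
k_gold = 3.4247^(1/0.5) ≈ 11.7286

k_gold ≈ 11.73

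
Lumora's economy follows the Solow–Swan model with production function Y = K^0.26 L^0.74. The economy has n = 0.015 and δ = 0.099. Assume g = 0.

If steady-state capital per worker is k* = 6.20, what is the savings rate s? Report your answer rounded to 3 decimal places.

Steady state requires s·f(k) = (n + δ)·k, i.e. s·k^α = (n + δ)·k.
So s / (n + δ) = (k*)^(1−α) = 6.20^0.74 = 3.8581.
Therefore s = 3.8581 × (n + δ) = 3.8581 × 0.114 = 0.4398.

s ≈ 0.440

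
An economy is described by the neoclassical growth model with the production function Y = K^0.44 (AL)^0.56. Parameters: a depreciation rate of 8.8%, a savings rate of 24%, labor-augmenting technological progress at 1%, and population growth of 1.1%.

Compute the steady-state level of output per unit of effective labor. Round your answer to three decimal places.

In steady state, investment equals break-even investment: s·k^α = (n + g + δ)·k.
Dividing both sides by k: k^(1−α) = s / (n + g + δ).
k^0.56 = 0.24 / (0.011 + 0.010 + 0.088) = 0.24 / 0.109 = 2.2018
k* = 2.2018^(1/0.56) ≈ 4.0936
y* = (k*)^α = 4.0936^0.44 ≈ 1.8592

y* = 1.859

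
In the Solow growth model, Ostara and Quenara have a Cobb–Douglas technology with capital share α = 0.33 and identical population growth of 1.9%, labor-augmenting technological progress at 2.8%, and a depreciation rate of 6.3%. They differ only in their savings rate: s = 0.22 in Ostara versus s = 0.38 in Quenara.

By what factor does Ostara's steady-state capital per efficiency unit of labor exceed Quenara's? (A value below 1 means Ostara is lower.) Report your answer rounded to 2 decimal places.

Steady-state k* = [s/(n + g + δ)]^(1/(1−α)), so the ratio is [ (s_O/(n + g + δ)_O) / (s_Q/(n + g + δ)_Q) ]^1.4925.
s_O/(n + g + δ)_O = 0.22/0.110 = 2.0000; s_Q/(n + g + δ)_Q = 0.38/0.110 = 3.4545.
Ratio = (2.0000/3.4545)^1.4925 = 0.5790^1.4925 ≈ 0.4424

k*_O / k*_Q ≈ 0.44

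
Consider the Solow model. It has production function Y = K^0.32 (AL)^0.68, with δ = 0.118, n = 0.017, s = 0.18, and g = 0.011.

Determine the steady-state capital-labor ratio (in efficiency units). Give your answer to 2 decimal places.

k* ≈ 1.36

At the steady state, Δk = 0, so s·k^α = (n + g + δ)·k.
Dividing both sides by k: k^(1−α) = s / (n + g + δ).
k^0.68 = 0.18 / (0.017 + 0.011 + 0.118) = 0.18 / 0.146 = 1.2329
k* = 1.2329^(1/0.68) ≈ 1.3606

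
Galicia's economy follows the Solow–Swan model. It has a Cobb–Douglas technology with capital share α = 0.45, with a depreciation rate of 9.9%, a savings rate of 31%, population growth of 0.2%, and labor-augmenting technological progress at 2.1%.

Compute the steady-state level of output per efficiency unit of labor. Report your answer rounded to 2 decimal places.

y* = 2.14

Steady state requires s·f(k) = (n + g + δ)·k, i.e. s·k^α = (n + g + δ)·k.
Dividing both sides by k: k^(1−α) = s / (n + g + δ).
k^0.55 = 0.31 / (0.002 + 0.021 + 0.099) = 0.31 / 0.122 = 2.5410
k* = 2.5410^(1/0.55) ≈ 5.4497
y* = (k*)^α = 5.4497^0.45 ≈ 2.1447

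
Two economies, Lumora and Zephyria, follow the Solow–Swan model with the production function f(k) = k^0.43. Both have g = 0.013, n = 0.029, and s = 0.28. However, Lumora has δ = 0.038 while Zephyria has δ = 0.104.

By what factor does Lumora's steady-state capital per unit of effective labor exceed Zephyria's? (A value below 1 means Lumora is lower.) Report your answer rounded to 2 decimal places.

Steady-state k* = [s/(n + g + δ)]^(1/(1−α)), so the ratio is [ (s_L/(n + g + δ)_L) / (s_Z/(n + g + δ)_Z) ]^1.7544.
s_L/(n + g + δ)_L = 0.28/0.080 = 3.5000; s_Z/(n + g + δ)_Z = 0.28/0.146 = 1.9178.
Ratio = (3.5000/1.9178)^1.7544 = 1.8250^1.7544 ≈ 2.8732

ratio ≈ 2.87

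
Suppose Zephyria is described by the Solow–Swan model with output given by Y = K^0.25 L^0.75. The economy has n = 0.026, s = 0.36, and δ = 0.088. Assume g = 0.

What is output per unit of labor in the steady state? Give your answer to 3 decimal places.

y* ≈ 1.467

At the steady state, Δk = 0, so s·k^α = (n + δ)·k.
Dividing both sides by k: k^(1−α) = s / (n + δ).
k^0.75 = 0.36 / (0.026 + 0.088) = 0.36 / 0.114 = 3.1579
k* = 3.1579^(1/0.75) ≈ 4.6330
y* = (k*)^α = 4.6330^0.25 ≈ 1.4671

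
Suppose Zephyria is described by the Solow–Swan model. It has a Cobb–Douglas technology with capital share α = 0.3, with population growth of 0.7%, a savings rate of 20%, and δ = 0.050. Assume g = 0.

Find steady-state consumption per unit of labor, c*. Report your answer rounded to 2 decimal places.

At the steady state, Δk = 0, so s·k^α = (n + δ)·k.
Dividing both sides by k: k^(1−α) = s / (n + δ).
k^0.7 = 0.20 / (0.007 + 0.050) = 0.20 / 0.057 = 3.5088
k* = 3.5088^(1/0.7) ≈ 6.0089
y* = (k*)^α = 6.0089^0.3 ≈ 1.7125
c* = (1 − s)·y* = (1 − 0.20) × 1.7125 ≈ 1.3700

c* ≈ 1.37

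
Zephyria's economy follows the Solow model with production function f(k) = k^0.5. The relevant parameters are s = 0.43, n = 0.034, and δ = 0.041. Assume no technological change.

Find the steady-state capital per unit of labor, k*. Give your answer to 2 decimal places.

At the steady state, Δk = 0, so s·k^α = (n + δ)·k.
Rearranging, k^(1−α) = s / (n + δ).
k^0.5 = 0.43 / (0.034 + 0.041) = 0.43 / 0.075 = 5.7333
k* = 5.7333^(1/0.5) ≈ 32.8707

k* = 32.87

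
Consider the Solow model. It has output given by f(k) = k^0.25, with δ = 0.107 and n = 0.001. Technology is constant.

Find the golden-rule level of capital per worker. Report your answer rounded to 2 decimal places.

k_gold ≈ 3.06

The golden rule sets f'(k) = n + δ, i.e. α·k^(α−1) = n + δ.
So k^(1−α) = α / (n + δ) = 0.25 / 0.108 = 2.3148.
k_gold = 2.3148^(1/0.75) ≈ 3.0621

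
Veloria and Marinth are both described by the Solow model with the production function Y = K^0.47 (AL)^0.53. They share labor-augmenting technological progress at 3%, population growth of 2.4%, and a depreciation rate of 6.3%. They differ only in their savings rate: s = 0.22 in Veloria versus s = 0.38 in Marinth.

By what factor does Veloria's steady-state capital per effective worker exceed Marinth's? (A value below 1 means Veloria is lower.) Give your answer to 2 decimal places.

Steady-state k* = [s/(n + g + δ)]^(1/(1−α)), so the ratio is [ (s_V/(n + g + δ)_V) / (s_M/(n + g + δ)_M) ]^1.8868.
s_V/(n + g + δ)_V = 0.22/0.117 = 1.8803; s_M/(n + g + δ)_M = 0.38/0.117 = 3.2479.
Ratio = (1.8803/3.2479)^1.8868 = 0.5789^1.8868 ≈ 0.3565

ratio ≈ 0.36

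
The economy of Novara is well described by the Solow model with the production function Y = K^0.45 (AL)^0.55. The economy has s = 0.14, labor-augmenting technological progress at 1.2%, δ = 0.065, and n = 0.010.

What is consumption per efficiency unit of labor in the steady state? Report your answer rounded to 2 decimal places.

c* = 1.27

In steady state, investment equals break-even investment: s·k^α = (n + g + δ)·k.
Rearranging, k^(1−α) = s / (n + g + δ).
k^0.55 = 0.14 / (0.010 + 0.012 + 0.065) = 0.14 / 0.087 = 1.6092
k* = 1.6092^(1/0.55) ≈ 2.3750
y* = (k*)^α = 2.3750^0.45 ≈ 1.4759
c* = (1 − s)·y* = (1 − 0.14) × 1.4759 ≈ 1.2693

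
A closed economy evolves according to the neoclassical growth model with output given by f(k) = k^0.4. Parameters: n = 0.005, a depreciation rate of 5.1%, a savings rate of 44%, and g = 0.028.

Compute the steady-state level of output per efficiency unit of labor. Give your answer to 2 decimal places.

y* ≈ 3.02

In steady state, investment equals break-even investment: s·k^α = (n + g + δ)·k.
Rearranging, k^(1−α) = s / (n + g + δ).
k^0.6 = 0.44 / (0.005 + 0.028 + 0.051) = 0.44 / 0.084 = 5.2381
k* = 5.2381^(1/0.6) ≈ 15.7988
y* = (k*)^α = 15.7988^0.4 ≈ 3.0161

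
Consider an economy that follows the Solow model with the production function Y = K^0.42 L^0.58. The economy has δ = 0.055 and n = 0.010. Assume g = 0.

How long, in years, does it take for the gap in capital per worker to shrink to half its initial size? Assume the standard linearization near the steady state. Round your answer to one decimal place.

Near the steady state the convergence rate is λ = (1 − α)(n + δ).
λ = (1 − 0.42) × 0.065 = 0.58 × 0.065 = 0.0377
Half-life = ln 2 / λ = 0.6931 / 0.0377 ≈ 18.38 years

half-life ≈ 18.4 years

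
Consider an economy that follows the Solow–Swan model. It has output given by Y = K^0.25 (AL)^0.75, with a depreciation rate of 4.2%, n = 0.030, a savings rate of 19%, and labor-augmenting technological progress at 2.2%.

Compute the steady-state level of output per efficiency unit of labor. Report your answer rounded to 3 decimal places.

At the steady state, Δk = 0, so s·k^α = (n + g + δ)·k.
Rearranging, k^(1−α) = s / (n + g + δ).
k^0.75 = 0.19 / (0.030 + 0.022 + 0.042) = 0.19 / 0.094 = 2.0213
k* = 2.0213^(1/0.75) ≈ 2.5557
y* = (k*)^α = 2.5557^0.25 ≈ 1.2644

y* ≈ 1.264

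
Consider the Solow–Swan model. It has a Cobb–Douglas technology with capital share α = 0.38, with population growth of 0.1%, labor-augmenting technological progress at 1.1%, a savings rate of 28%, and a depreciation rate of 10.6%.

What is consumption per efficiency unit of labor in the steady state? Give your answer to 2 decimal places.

c* = 1.22

At the steady state, Δk = 0, so s·k^α = (n + g + δ)·k.
Dividing both sides by k: k^(1−α) = s / (n + g + δ).
k^0.62 = 0.28 / (0.001 + 0.011 + 0.106) = 0.28 / 0.118 = 2.3729
k* = 2.3729^(1/0.62) ≈ 4.0299
y* = (k*)^α = 4.0299^0.38 ≈ 1.6983
c* = (1 − s)·y* = (1 − 0.28) × 1.6983 ≈ 1.2228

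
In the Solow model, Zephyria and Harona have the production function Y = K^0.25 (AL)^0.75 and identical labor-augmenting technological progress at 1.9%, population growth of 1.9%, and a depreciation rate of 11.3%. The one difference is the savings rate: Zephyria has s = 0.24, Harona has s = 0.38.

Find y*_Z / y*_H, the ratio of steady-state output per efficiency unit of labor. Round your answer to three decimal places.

ratio ≈ 0.858

Steady-state y* = [s/(n + g + δ)]^(α/(1−α)), so the ratio is [ (s_Z/(n + g + δ)_Z) / (s_H/(n + g + δ)_H) ]^0.3333.
s_Z/(n + g + δ)_Z = 0.24/0.151 = 1.5894; s_H/(n + g + δ)_H = 0.38/0.151 = 2.5166.
Ratio = (1.5894/2.5166)^0.3333 = 0.6316^0.3333 ≈ 0.8580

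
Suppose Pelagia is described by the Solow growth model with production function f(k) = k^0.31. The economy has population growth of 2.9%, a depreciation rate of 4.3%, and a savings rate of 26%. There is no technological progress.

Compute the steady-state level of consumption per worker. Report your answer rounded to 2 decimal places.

Steady state requires s·f(k) = (n + δ)·k, i.e. s·k^α = (n + δ)·k.
Dividing both sides by k: k^(1−α) = s / (n + δ).
k^0.69 = 0.26 / (0.029 + 0.043) = 0.26 / 0.072 = 3.6111
k* = 3.6111^(1/0.69) ≈ 6.4294
y* = (k*)^α = 6.4294^0.31 ≈ 1.7805
c* = (1 − s)·y* = (1 − 0.26) × 1.7805 ≈ 1.3176

c* = 1.32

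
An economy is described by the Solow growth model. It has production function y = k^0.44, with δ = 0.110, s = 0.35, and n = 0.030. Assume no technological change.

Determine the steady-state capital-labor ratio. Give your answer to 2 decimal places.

k* = 5.14

Steady state requires s·f(k) = (n + δ)·k, i.e. s·k^α = (n + δ)·k.
Dividing both sides by k: k^(1−α) = s / (n + δ).
k^0.56 = 0.35 / (0.030 + 0.110) = 0.35 / 0.140 = 2.5000
k* = 2.5000^(1/0.56) ≈ 5.1358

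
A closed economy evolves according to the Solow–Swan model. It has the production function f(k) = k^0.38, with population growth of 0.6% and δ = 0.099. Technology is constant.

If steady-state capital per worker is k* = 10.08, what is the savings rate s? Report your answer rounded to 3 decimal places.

s ≈ 0.440

At the steady state, Δk = 0, so s·k^α = (n + δ)·k.
So s / (n + δ) = (k*)^(1−α) = 10.08^0.62 = 4.1893.
Therefore s = 4.1893 × (n + δ) = 4.1893 × 0.105 = 0.4399.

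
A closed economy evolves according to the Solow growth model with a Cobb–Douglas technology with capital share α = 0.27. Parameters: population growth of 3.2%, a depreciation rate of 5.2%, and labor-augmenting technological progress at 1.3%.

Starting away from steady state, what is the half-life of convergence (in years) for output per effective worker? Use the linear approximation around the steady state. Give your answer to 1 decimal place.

Near the steady state the convergence rate is λ = (1 − α)(n + g + δ).
λ = (1 − 0.27) × 0.097 = 0.73 × 0.097 = 0.07081
Half-life = ln 2 / λ = 0.6931 / 0.07081 ≈ 9.79 years

half-life ≈ 9.8 years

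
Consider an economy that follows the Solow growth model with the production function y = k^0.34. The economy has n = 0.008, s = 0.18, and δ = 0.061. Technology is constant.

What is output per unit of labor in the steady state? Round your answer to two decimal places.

In steady state, investment equals break-even investment: s·k^α = (n + δ)·k.
Dividing both sides by k: k^(1−α) = s / (n + δ).
k^0.66 = 0.18 / (0.008 + 0.061) = 0.18 / 0.069 = 2.6087
k* = 2.6087^(1/0.66) ≈ 4.2751
y* = (k*)^α = 4.2751^0.34 ≈ 1.6388

y* ≈ 1.64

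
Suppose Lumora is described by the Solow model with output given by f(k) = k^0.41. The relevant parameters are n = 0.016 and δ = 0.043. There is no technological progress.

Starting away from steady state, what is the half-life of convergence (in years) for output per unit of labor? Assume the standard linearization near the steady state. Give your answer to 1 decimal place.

about 19.9 years

Near the steady state the convergence rate is λ = (1 − α)(n + δ).
λ = (1 − 0.41) × 0.059 = 0.59 × 0.059 = 0.03481
Half-life = ln 2 / λ = 0.6931 / 0.03481 ≈ 19.91 years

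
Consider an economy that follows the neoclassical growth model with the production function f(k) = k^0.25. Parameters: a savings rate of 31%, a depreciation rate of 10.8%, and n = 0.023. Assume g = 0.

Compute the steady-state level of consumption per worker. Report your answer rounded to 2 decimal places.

c* ≈ 0.92

In steady state, investment equals break-even investment: s·k^α = (n + δ)·k.
Rearranging, k^(1−α) = s / (n + δ).
k^0.75 = 0.31 / (0.023 + 0.108) = 0.31 / 0.131 = 2.3664
k* = 2.3664^(1/0.75) ≈ 3.1534
y* = (k*)^α = 3.1534^0.25 ≈ 1.3326
c* = (1 − s)·y* = (1 − 0.31) × 1.3326 ≈ 0.9195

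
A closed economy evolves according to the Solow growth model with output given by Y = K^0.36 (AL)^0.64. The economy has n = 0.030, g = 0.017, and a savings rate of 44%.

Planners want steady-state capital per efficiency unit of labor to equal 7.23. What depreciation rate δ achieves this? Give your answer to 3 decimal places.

δ ≈ 0.077

Steady state requires s·f(k) = (n + g + δ)·k, i.e. s·k^α = (n + g + δ)·k.
So s / (n + g + δ) = (k*)^(1−α) = 7.23^0.64 = 3.5469.
Therefore n + g + δ = s / 3.5469 = 0.44 / 3.5469 = 0.1241, so δ = 0.1241 − 0.047 = 0.0771.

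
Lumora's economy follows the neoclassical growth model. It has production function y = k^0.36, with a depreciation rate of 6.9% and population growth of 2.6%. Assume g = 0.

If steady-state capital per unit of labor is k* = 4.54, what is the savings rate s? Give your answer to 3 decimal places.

Steady state requires s·f(k) = (n + δ)·k, i.e. s·k^α = (n + δ)·k.
So s / (n + δ) = (k*)^(1−α) = 4.54^0.64 = 2.6334.
Therefore s = 2.6334 × (n + δ) = 2.6334 × 0.095 = 0.2502.

s ≈ 0.250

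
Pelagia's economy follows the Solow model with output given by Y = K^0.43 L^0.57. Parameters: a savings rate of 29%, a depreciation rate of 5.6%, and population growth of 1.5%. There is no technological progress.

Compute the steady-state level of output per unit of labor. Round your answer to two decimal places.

y* = 2.89

In steady state, investment equals break-even investment: s·k^α = (n + δ)·k.
Dividing both sides by k: k^(1−α) = s / (n + δ).
k^0.57 = 0.29 / (0.015 + 0.056) = 0.29 / 0.071 = 4.0845
k* = 4.0845^(1/0.57) ≈ 11.8079
y* = (k*)^α = 11.8079^0.43 ≈ 2.8909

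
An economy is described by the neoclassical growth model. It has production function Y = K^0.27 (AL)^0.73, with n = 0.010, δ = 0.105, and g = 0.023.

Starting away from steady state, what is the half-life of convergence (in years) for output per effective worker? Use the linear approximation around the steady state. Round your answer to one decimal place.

Near the steady state the convergence rate is λ = (1 − α)(n + g + δ).
λ = (1 − 0.27) × 0.138 = 0.73 × 0.138 = 0.10074
Half-life = ln 2 / λ = 0.6931 / 0.10074 ≈ 6.88 years

about 6.9 years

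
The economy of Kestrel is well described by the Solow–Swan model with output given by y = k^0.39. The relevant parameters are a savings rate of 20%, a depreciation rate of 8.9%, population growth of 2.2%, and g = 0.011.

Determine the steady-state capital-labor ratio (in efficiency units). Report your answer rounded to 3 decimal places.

k* ≈ 2.249

At the steady state, Δk = 0, so s·k^α = (n + g + δ)·k.
Rearranging, k^(1−α) = s / (n + g + δ).
k^0.61 = 0.20 / (0.022 + 0.011 + 0.089) = 0.20 / 0.122 = 1.6393
k* = 1.6393^(1/0.61) ≈ 2.2485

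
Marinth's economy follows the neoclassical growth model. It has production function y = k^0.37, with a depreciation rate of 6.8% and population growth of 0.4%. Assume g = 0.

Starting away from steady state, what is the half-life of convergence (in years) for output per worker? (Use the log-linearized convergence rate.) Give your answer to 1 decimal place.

Near the steady state the convergence rate is λ = (1 − α)(n + δ).
λ = (1 − 0.37) × 0.072 = 0.63 × 0.072 = 0.04536
Half-life = ln 2 / λ = 0.6931 / 0.04536 ≈ 15.28 years

half-life ≈ 15.3 years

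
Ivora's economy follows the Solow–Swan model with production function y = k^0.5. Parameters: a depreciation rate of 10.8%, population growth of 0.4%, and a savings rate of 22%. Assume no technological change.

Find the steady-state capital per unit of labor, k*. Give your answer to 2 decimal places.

At the steady state, Δk = 0, so s·k^α = (n + δ)·k.
Dividing both sides by k: k^(1−α) = s / (n + δ).
k^0.5 = 0.22 / (0.004 + 0.108) = 0.22 / 0.112 = 1.9643
k* = 1.9643^(1/0.5) ≈ 3.8585

k* = 3.86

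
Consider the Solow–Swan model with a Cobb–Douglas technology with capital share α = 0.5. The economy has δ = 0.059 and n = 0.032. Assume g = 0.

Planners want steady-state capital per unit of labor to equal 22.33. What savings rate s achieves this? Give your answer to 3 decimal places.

s ≈ 0.430

At the steady state, Δk = 0, so s·k^α = (n + δ)·k.
So s / (n + δ) = (k*)^(1−α) = 22.33^0.5 = 4.7255.
Therefore s = 4.7255 × (n + δ) = 4.7255 × 0.091 = 0.4300.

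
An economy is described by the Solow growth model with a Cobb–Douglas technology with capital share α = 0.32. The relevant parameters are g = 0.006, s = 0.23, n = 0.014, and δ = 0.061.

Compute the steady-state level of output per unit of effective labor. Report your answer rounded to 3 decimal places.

y* = 1.634

Steady state requires s·f(k) = (n + g + δ)·k, i.e. s·k^α = (n + g + δ)·k.
Rearranging, k^(1−α) = s / (n + g + δ).
k^0.68 = 0.23 / (0.014 + 0.006 + 0.061) = 0.23 / 0.081 = 2.8395
k* = 2.8395^(1/0.68) ≈ 4.6402
y* = (k*)^α = 4.6402^0.32 ≈ 1.6341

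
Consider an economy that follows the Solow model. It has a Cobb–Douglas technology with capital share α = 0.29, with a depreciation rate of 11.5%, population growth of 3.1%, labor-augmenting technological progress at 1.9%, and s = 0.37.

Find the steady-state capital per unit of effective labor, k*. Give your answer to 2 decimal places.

k* ≈ 3.12

Steady state requires s·f(k) = (n + g + δ)·k, i.e. s·k^α = (n + g + δ)·k.
Dividing both sides by k: k^(1−α) = s / (n + g + δ).
k^0.71 = 0.37 / (0.031 + 0.019 + 0.115) = 0.37 / 0.165 = 2.2424
k* = 2.2424^(1/0.71) ≈ 3.1186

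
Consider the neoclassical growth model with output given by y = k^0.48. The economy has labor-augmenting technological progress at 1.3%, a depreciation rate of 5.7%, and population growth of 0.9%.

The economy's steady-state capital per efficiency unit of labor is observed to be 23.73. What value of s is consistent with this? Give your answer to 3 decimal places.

Steady state requires s·f(k) = (n + g + δ)·k, i.e. s·k^α = (n + g + δ)·k.
So s / (n + g + δ) = (k*)^(1−α) = 23.73^0.52 = 5.1899.
Therefore s = 5.1899 × (n + g + δ) = 5.1899 × 0.079 = 0.4100.

s ≈ 0.410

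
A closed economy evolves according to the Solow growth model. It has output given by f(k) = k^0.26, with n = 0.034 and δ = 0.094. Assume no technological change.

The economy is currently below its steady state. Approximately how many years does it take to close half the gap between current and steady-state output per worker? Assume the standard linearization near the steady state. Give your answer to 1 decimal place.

Near the steady state the convergence rate is λ = (1 − α)(n + δ).
λ = (1 − 0.26) × 0.128 = 0.74 × 0.128 = 0.09472
Half-life = ln 2 / λ = 0.6931 / 0.09472 ≈ 7.32 years

about 7.3 years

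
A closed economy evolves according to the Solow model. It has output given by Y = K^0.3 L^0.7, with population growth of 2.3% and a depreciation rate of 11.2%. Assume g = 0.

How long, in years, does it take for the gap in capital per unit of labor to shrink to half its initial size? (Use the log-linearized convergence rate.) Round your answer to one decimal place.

t_½ ≈ 7.3 years

Near the steady state the convergence rate is λ = (1 − α)(n + δ).
λ = (1 − 0.3) × 0.135 = 0.7 × 0.135 = 0.0945
Half-life = ln 2 / λ = 0.6931 / 0.0945 ≈ 7.33 years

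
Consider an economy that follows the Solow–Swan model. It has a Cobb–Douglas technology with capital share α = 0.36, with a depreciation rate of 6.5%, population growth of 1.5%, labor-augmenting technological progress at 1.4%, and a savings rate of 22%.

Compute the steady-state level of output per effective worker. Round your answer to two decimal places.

y* ≈ 1.61

At the steady state, Δk = 0, so s·k^α = (n + g + δ)·k.
Dividing both sides by k: k^(1−α) = s / (n + g + δ).
k^0.64 = 0.22 / (0.015 + 0.014 + 0.065) = 0.22 / 0.094 = 2.3404
k* = 2.3404^(1/0.64) ≈ 3.7759
y* = (k*)^α = 3.7759^0.36 ≈ 1.6133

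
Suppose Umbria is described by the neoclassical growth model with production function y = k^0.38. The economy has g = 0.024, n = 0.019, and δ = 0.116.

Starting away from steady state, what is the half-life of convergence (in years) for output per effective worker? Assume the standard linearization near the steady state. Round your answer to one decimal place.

Near the steady state the convergence rate is λ = (1 − α)(n + g + δ).
λ = (1 − 0.38) × 0.159 = 0.62 × 0.159 = 0.09858
Half-life = ln 2 / λ = 0.6931 / 0.09858 ≈ 7.03 years

about 7.0 years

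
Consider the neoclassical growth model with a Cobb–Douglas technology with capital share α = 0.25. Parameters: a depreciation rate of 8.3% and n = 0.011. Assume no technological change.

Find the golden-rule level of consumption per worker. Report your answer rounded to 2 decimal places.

At the golden rule, f'(k) = n + δ, so α·k^(α−1) = n + δ and k_gold = (α/(n + δ))^(1/(1−α)).
k_gold = (0.25/0.094)^(1/0.75) = 2.6596^1.3333 ≈ 3.6847
c_gold = f(k_gold) − (n + δ)·k_gold = 1.3855 − 0.094×3.6847 ≈ 1.0391

c_gold ≈ 1.04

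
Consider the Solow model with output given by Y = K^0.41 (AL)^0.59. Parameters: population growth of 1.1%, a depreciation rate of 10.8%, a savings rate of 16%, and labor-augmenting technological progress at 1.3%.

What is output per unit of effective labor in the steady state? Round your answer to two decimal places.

Steady state requires s·f(k) = (n + g + δ)·k, i.e. s·k^α = (n + g + δ)·k.
Rearranging, k^(1−α) = s / (n + g + δ).
k^0.59 = 0.16 / (0.011 + 0.013 + 0.108) = 0.16 / 0.132 = 1.2121
k* = 1.2121^(1/0.59) ≈ 1.3854
y* = (k*)^α = 1.3854^0.41 ≈ 1.1430

y* = 1.14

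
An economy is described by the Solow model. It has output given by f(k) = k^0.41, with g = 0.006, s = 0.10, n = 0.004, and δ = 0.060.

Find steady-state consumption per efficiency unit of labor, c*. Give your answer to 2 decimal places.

c* ≈ 1.15

In steady state, investment equals break-even investment: s·k^α = (n + g + δ)·k.
Dividing both sides by k: k^(1−α) = s / (n + g + δ).
k^0.59 = 0.10 / (0.004 + 0.006 + 0.060) = 0.10 / 0.070 = 1.4286
k* = 1.4286^(1/0.59) ≈ 1.8305
y* = (k*)^α = 1.8305^0.41 ≈ 1.2813
c* = (1 − s)·y* = (1 − 0.10) × 1.2813 ≈ 1.1532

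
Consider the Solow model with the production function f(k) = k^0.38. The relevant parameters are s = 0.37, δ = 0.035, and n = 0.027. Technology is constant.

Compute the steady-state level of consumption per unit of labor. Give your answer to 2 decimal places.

c* ≈ 1.88

Steady state requires s·f(k) = (n + δ)·k, i.e. s·k^α = (n + δ)·k.
Dividing both sides by k: k^(1−α) = s / (n + δ).
k^0.62 = 0.37 / (0.027 + 0.035) = 0.37 / 0.062 = 5.9677
k* = 5.9677^(1/0.62) ≈ 17.8362
y* = (k*)^α = 17.8362^0.38 ≈ 2.9888
c* = (1 − s)·y* = (1 − 0.37) × 2.9888 ≈ 1.8829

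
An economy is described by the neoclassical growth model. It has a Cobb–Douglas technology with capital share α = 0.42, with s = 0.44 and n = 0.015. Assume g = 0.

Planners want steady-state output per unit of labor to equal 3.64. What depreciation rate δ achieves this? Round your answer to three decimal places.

δ ≈ 0.059

At the steady state, Δk = 0, so s·k^α = (n + δ)·k.
Since y* = [s/(n + δ)]^(α/(1−α)), we have s/(n + δ) = (y*)^((1−α)/α) = 3.64^1.381 = 5.9550.
Therefore n + δ = s / 5.9550 = 0.44 / 5.9550 = 0.0739, so δ = 0.0739 − 0.015 = 0.0589.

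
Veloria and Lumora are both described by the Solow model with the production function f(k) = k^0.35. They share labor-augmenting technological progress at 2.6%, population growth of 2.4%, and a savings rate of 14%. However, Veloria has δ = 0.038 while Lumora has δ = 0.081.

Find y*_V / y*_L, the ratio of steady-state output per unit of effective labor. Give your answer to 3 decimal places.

Steady-state y* = [s/(n + g + δ)]^(α/(1−α)), so the ratio is [ (s_V/(n + g + δ)_V) / (s_L/(n + g + δ)_L) ]^0.5385.
s_V/(n + g + δ)_V = 0.14/0.088 = 1.5909; s_L/(n + g + δ)_L = 0.14/0.131 = 1.0687.
Ratio = (1.5909/1.0687)^0.5385 = 1.4886^0.5385 ≈ 1.2389

y*_V / y*_L ≈ 1.239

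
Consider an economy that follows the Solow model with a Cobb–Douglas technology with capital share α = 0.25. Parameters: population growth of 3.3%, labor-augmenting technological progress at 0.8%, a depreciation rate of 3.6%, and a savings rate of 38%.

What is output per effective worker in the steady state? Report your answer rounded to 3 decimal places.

In steady state, investment equals break-even investment: s·k^α = (n + g + δ)·k.
Dividing both sides by k: k^(1−α) = s / (n + g + δ).
k^0.75 = 0.38 / (0.033 + 0.008 + 0.036) = 0.38 / 0.077 = 4.9351
k* = 4.9351^(1/0.75) ≈ 8.4022
y* = (k*)^α = 8.4022^0.25 ≈ 1.7025

y* = 1.703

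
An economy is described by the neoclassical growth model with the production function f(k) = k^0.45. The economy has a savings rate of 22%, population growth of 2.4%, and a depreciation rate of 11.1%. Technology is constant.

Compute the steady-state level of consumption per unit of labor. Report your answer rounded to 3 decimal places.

Steady state requires s·f(k) = (n + δ)·k, i.e. s·k^α = (n + δ)·k.
Dividing both sides by k: k^(1−α) = s / (n + δ).
k^0.55 = 0.22 / (0.024 + 0.111) = 0.22 / 0.135 = 1.6296
k* = 1.6296^(1/0.55) ≈ 2.4300
y* = (k*)^α = 2.4300^0.45 ≈ 1.4912
c* = (1 − s)·y* = (1 − 0.22) × 1.4912 ≈ 1.1631

c* = 1.163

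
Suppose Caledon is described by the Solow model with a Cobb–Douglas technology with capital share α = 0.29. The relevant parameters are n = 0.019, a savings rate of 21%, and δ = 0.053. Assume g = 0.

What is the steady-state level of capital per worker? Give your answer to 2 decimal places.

In steady state, investment equals break-even investment: s·k^α = (n + δ)·k.
Rearranging, k^(1−α) = s / (n + δ).
k^0.71 = 0.21 / (0.019 + 0.053) = 0.21 / 0.072 = 2.9167
k* = 2.9167^(1/0.71) ≈ 4.5162

k* ≈ 4.52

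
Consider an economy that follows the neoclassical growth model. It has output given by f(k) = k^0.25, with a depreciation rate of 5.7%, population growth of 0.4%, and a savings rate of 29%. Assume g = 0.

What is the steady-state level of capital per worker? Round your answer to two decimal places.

k* = 7.99

In steady state, investment equals break-even investment: s·k^α = (n + δ)·k.
Dividing both sides by k: k^(1−α) = s / (n + δ).
k^0.75 = 0.29 / (0.004 + 0.057) = 0.29 / 0.061 = 4.7541
k* = 4.7541^(1/0.75) ≈ 7.9939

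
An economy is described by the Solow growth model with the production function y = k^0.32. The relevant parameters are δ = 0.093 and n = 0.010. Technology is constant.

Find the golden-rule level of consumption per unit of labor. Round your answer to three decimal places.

At the golden rule, f'(k) = n + δ, so α·k^(α−1) = n + δ and k_gold = (α/(n + δ))^(1/(1−α)).
k_gold = (0.32/0.103)^(1/0.68) = 3.1068^1.4706 ≈ 5.2966
c_gold = f(k_gold) − (n + δ)·k_gold = 1.7048 − 0.103×5.2966 ≈ 1.1593

c_gold ≈ 1.159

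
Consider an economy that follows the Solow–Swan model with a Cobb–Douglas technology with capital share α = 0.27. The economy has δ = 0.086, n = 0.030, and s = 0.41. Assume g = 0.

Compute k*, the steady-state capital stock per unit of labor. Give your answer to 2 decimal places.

k* = 5.64

Steady state requires s·f(k) = (n + δ)·k, i.e. s·k^α = (n + δ)·k.
Dividing both sides by k: k^(1−α) = s / (n + δ).
k^0.73 = 0.41 / (0.030 + 0.086) = 0.41 / 0.116 = 3.5345
k* = 3.5345^(1/0.73) ≈ 5.6381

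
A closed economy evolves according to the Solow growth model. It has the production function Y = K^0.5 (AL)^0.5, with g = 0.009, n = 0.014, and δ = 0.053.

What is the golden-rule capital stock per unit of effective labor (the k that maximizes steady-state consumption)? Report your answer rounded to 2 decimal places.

The golden rule sets f'(k) = n + g + δ, i.e. α·k^(α−1) = n + g + δ.
So k^(1−α) = α / (n + g + δ) = 0.5 / 0.076 = 6.5789.
k_gold = 6.5789^(1/0.5) ≈ 43.2819

k_gold ≈ 43.28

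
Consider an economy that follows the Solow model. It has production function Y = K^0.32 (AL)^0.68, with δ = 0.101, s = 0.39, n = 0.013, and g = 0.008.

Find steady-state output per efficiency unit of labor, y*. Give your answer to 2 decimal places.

In steady state, investment equals break-even investment: s·k^α = (n + g + δ)·k.
Rearranging, k^(1−α) = s / (n + g + δ).
k^0.68 = 0.39 / (0.013 + 0.008 + 0.101) = 0.39 / 0.122 = 3.1967
k* = 3.1967^(1/0.68) ≈ 5.5234
y* = (k*)^α = 5.5234^0.32 ≈ 1.7279

y* = 1.73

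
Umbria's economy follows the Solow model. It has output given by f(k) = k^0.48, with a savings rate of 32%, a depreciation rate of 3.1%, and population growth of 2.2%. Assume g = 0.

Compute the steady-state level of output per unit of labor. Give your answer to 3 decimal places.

Steady state requires s·f(k) = (n + δ)·k, i.e. s·k^α = (n + δ)·k.
Rearranging, k^(1−α) = s / (n + δ).
k^0.52 = 0.32 / (0.022 + 0.031) = 0.32 / 0.053 = 6.0377
k* = 6.0377^(1/0.52) ≈ 31.7451
y* = (k*)^α = 31.7451^0.48 ≈ 5.2578

y* ≈ 5.258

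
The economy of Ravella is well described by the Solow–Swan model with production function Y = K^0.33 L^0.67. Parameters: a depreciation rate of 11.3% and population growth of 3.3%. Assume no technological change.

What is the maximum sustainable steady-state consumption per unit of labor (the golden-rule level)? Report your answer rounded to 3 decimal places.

c_gold ≈ 1.001

At the golden rule, f'(k) = n + δ, so α·k^(α−1) = n + δ and k_gold = (α/(n + δ))^(1/(1−α)).
k_gold = (0.33/0.146)^(1/0.67) = 2.2603^1.4925 ≈ 3.3775
c_gold = f(k_gold) − (n + δ)·k_gold = 1.4943 − 0.146×3.3775 ≈ 1.0012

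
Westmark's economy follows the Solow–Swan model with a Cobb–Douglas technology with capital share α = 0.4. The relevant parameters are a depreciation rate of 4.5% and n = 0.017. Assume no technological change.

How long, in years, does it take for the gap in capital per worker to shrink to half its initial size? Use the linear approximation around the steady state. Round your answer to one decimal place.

Near the steady state the convergence rate is λ = (1 − α)(n + δ).
λ = (1 − 0.4) × 0.062 = 0.6 × 0.062 = 0.0372
Half-life = ln 2 / λ = 0.6931 / 0.0372 ≈ 18.63 years

t_½ ≈ 18.6 years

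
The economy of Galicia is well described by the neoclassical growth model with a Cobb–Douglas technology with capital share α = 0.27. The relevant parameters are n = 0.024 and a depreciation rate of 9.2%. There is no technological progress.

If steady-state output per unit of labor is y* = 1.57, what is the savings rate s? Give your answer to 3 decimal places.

s ≈ 0.393

In steady state, investment equals break-even investment: s·k^α = (n + δ)·k.
Since y* = [s/(n + δ)]^(α/(1−α)), we have s/(n + δ) = (y*)^((1−α)/α) = 1.57^2.7037 = 3.3857.
Therefore s = 3.3857 × (n + δ) = 3.3857 × 0.116 = 0.3927.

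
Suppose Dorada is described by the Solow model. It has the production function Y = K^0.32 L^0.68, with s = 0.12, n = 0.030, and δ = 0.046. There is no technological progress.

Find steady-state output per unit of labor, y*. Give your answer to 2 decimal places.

y* ≈ 1.24

In steady state, investment equals break-even investment: s·k^α = (n + δ)·k.
Rearranging, k^(1−α) = s / (n + δ).
k^0.68 = 0.12 / (0.030 + 0.046) = 0.12 / 0.076 = 1.5789
k* = 1.5789^(1/0.68) ≈ 1.9575
y* = (k*)^α = 1.9575^0.32 ≈ 1.2398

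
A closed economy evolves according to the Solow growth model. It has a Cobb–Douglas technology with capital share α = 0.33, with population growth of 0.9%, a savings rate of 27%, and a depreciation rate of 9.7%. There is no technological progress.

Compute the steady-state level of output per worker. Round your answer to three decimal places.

Steady state requires s·f(k) = (n + δ)·k, i.e. s·k^α = (n + δ)·k.
Dividing both sides by k: k^(1−α) = s / (n + δ).
k^0.67 = 0.27 / (0.009 + 0.097) = 0.27 / 0.106 = 2.5472
k* = 2.5472^(1/0.67) ≈ 4.0371
y* = (k*)^α = 4.0371^0.33 ≈ 1.5849

y* ≈ 1.585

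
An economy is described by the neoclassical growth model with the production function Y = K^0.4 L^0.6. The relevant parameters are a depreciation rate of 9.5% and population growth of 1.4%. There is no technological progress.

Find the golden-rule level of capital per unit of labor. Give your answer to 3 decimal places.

k_gold ≈ 8.731

The golden rule sets f'(k) = n + δ, i.e. α·k^(α−1) = n + δ.
So k^(1−α) = α / (n + δ) = 0.4 / 0.109 = 3.6697.
k_gold = 3.6697^(1/0.6) ≈ 8.7307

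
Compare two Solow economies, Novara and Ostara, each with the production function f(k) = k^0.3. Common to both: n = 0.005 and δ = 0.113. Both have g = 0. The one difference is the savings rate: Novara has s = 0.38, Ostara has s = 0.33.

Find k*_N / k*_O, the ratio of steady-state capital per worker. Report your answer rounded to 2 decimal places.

ratio ≈ 1.22

Steady-state k* = [s/(n + δ)]^(1/(1−α)), so the ratio is [ (s_N/(n + δ)_N) / (s_O/(n + δ)_O) ]^1.4286.
s_N/(n + δ)_N = 0.38/0.118 = 3.2203; s_O/(n + δ)_O = 0.33/0.118 = 2.7966.
Ratio = (3.2203/2.7966)^1.4286 = 1.1515^1.4286 ≈ 1.2233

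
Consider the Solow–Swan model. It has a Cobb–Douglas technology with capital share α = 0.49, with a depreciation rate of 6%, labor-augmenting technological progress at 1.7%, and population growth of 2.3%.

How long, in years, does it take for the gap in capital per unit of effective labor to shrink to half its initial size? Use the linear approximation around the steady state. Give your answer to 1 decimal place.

Near the steady state the convergence rate is λ = (1 − α)(n + g + δ).
λ = (1 − 0.49) × 0.100 = 0.51 × 0.100 = 0.0510
Half-life = ln 2 / λ = 0.6931 / 0.0510 ≈ 13.59 years

t_½ ≈ 13.6 years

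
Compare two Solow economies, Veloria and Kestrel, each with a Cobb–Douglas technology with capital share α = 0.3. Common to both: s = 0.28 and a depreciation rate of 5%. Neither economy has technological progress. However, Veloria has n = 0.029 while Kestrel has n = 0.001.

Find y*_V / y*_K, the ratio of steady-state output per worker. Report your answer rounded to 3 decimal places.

y*_V / y*_K ≈ 0.829

Steady-state y* = [s/(n + δ)]^(α/(1−α)), so the ratio is [ (s_V/(n + δ)_V) / (s_K/(n + δ)_K) ]^0.4286.
s_V/(n + δ)_V = 0.28/0.079 = 3.5443; s_K/(n + δ)_K = 0.28/0.051 = 5.4902.
Ratio = (3.5443/5.4902)^0.4286 = 0.6456^0.4286 ≈ 0.8290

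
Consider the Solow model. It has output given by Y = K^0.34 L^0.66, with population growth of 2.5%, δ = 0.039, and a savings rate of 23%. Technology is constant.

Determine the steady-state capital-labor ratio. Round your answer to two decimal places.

In steady state, investment equals break-even investment: s·k^α = (n + δ)·k.
Dividing both sides by k: k^(1−α) = s / (n + δ).
k^0.66 = 0.23 / (0.025 + 0.039) = 0.23 / 0.064 = 3.5938
k* = 3.5938^(1/0.66) ≈ 6.9462

k* = 6.95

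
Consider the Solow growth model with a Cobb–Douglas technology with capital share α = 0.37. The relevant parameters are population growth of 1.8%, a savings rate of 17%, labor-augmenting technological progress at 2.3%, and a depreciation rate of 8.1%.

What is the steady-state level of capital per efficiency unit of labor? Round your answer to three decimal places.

In steady state, investment equals break-even investment: s·k^α = (n + g + δ)·k.
Dividing both sides by k: k^(1−α) = s / (n + g + δ).
k^0.63 = 0.17 / (0.018 + 0.023 + 0.081) = 0.17 / 0.122 = 1.3934
k* = 1.3934^(1/0.63) ≈ 1.6931

k* = 1.693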